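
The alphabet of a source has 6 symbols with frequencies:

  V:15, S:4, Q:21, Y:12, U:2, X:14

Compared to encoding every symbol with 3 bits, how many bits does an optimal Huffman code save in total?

44

Fixed-length: 3 bits × 68 symbols = 204 bits.
Huffman merges:
merge U(2) and S(4): 6
merge 6 and Y(12): 18
merge X(14) and V(15): 29
merge 18 and Q(21): 39
merge 29 and 39: 68
Huffman total = 6 + 18 + 29 + 39 + 68 = 160 bits.
Saving = 204 − 160 = 44 bits.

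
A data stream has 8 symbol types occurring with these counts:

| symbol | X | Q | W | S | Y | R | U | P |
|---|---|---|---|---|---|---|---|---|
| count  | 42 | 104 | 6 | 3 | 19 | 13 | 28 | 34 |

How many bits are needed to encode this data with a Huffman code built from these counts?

611

Merge the two smallest weights repeatedly:
S(3) + W(6) → 9
9 + R(13) → 22
Y(19) + 22 → 41
U(28) + P(34) → 62
41 + X(42) → 83
62 + 83 → 145
Q(104) + 145 → 249
Each symbol's bit-cost is frequency × depth; summing gives 611 bits (equivalently 9 + 22 + 41 + 62 + 83 + 145 + 249).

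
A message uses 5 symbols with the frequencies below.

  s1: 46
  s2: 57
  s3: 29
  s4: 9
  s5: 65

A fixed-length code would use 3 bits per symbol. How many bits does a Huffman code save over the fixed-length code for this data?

168

Fixed-length: 3 bits × 206 symbols = 618 bits.
Huffman merges:
combine s4(9), s3(29) → 38
combine 38, s1(46) → 84
combine s2(57), s5(65) → 122
combine 84, 122 → 206
Huffman total = 38 + 84 + 122 + 206 = 450 bits.
Saving = 618 − 450 = 168 bits.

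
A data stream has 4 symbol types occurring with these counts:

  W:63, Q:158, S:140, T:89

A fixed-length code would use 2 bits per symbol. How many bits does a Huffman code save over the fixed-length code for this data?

Fixed-length: 2 bits × 450 symbols = 900 bits.
Huffman merges:
combine W(63), T(89) → 152
combine S(140), 152 → 292
combine Q(158), 292 → 450
Huffman total = 152 + 292 + 450 = 894 bits.
Saving = 900 − 894 = 6 bits.

6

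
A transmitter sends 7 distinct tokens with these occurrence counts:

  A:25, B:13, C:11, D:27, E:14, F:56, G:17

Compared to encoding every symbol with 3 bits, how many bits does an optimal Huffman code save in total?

Fixed-length: 3 bits × 163 symbols = 489 bits.
Huffman merges:
C(11) + B(13) → 24
E(14) + G(17) → 31
24 + A(25) → 49
D(27) + 31 → 58
49 + F(56) → 105
58 + 105 → 163
Huffman total = 24 + 31 + 49 + 58 + 105 + 163 = 430 bits.
Saving = 489 − 430 = 59 bits.

59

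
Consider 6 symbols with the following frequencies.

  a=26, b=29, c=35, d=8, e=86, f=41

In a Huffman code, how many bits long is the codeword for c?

Build the tree from the bottom:
combine d(8), a(26) → 34
combine b(29), 34 → 63
combine c(35), f(41) → 76
combine 63, 76 → 139
combine e(86), 139 → 225
The subtree containing c is merged 3 times, so code length = 3.

3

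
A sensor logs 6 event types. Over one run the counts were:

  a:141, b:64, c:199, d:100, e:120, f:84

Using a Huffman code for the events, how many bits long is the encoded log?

Build the Huffman tree bottom-up:
combine b(64), f(84) → 148
combine d(100), e(120) → 220
combine a(141), 148 → 289
combine c(199), 220 → 419
combine 289, 419 → 708
Total encoded bits = sum of merged weights = 148 + 220 + 289 + 419 + 708 = 1784.

1784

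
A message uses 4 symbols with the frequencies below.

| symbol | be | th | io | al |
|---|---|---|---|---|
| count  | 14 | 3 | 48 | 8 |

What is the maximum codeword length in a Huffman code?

3

Merge the two lowest-weight nodes at each step:
combine th(3), al(8) → 11
combine 11, be(14) → 25
combine 25, io(48) → 73
The first pair merged (th, al) ends up deepest, at depth 3.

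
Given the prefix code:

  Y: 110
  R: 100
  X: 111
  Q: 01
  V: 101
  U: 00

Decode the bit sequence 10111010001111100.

VYRQXR

Read left to right; each codeword is recognised as soon as it completes (prefix code):
  101→V | 110→Y | 100→R | 01→Q | 111→X | 100→R
Decoded message: VYRQXR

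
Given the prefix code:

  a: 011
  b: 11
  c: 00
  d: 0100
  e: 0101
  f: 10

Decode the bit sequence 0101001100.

ecbc

Read left to right; each codeword is recognised as soon as it completes (prefix code):
  0101→e | 00→c | 11→b | 00→c
Decoded message: ecbc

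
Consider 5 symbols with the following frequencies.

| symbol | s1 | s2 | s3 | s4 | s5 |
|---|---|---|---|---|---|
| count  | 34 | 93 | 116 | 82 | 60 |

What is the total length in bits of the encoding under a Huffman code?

864

Greedily combine the two least-frequent nodes:
combine s1(34), s5(60) → 94
combine s4(82), s2(93) → 175
combine 94, s3(116) → 210
combine 175, 210 → 385
Total encoded bits = sum of merged weights = 94 + 175 + 210 + 385 = 864.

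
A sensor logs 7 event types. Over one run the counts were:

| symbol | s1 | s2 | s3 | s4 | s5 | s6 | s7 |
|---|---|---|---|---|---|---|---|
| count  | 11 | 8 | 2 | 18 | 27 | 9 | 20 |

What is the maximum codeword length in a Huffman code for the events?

4

Merge the two lowest-weight nodes at each step:
merge s3(2) and s2(8): 10
merge s6(9) and 10: 19
merge s1(11) and s4(18): 29
merge 19 and s7(20): 39
merge s5(27) and 29: 56
merge 39 and 56: 95
Maximum depth reached is 4.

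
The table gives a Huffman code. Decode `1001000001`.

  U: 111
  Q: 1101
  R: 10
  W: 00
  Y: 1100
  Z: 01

Read left to right; each codeword is recognised as soon as it completes (prefix code):
  10→R | 01→Z | 00→W | 00→W | 01→Z
Decoded message: RZWWZ

RZWWZ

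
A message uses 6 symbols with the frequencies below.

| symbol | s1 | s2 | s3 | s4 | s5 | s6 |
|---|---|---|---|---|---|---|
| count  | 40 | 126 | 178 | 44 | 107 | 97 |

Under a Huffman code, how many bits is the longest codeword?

Merge the two lowest-weight nodes at each step:
s1(40) + s4(44) → 84
84 + s6(97) → 181
s5(107) + s2(126) → 233
s3(178) + 181 → 359
233 + 359 → 592
Maximum depth reached is 4.

4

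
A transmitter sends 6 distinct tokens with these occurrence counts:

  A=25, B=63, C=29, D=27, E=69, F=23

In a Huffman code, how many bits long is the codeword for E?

2

Huffman merges, smallest pair first:
merge F(23) and A(25): 48
merge D(27) and C(29): 56
merge 48 and 56: 104
merge B(63) and E(69): 132
merge 104 and 132: 236
E's leaf is at depth 2, giving a 2-bit codeword.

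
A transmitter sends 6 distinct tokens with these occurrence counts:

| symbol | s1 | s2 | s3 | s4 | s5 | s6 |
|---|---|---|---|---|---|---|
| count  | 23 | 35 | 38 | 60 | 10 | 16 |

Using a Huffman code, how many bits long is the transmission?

Build the Huffman tree bottom-up:
merge s5(10) and s6(16): 26
merge s1(23) and 26: 49
merge s2(35) and s3(38): 73
merge 49 and s4(60): 109
merge 73 and 109: 182
The encoded length is the sum of every internal node's weight: 26 + 49 + 73 + 109 + 182 = 439 bits.

439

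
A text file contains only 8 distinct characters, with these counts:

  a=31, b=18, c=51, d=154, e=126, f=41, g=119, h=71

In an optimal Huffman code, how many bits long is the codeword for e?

2

Huffman merges, smallest pair first:
b(18) + a(31) → 49
f(41) + 49 → 90
c(51) + h(71) → 122
90 + g(119) → 209
122 + e(126) → 248
d(154) + 209 → 363
248 + 363 → 611
e's leaf is at depth 2, giving a 2-bit codeword.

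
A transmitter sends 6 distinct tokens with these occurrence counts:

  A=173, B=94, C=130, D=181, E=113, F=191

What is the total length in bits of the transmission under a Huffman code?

Greedily combine the two least-frequent nodes:
merge B(94) and E(113): 207
merge C(130) and A(173): 303
merge D(181) and F(191): 372
merge 207 and 303: 510
merge 372 and 510: 882
Each symbol's bit-cost is frequency × depth; summing gives 2274 bits (equivalently 207 + 303 + 372 + 510 + 882).

2274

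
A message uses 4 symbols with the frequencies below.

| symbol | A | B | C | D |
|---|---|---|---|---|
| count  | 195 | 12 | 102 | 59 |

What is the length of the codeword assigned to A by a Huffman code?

1

Huffman merges, smallest pair first:
B(12) + D(59) → 71
71 + C(102) → 173
173 + A(195) → 368
A is a child of the root — depth 1, so its codeword is a single bit.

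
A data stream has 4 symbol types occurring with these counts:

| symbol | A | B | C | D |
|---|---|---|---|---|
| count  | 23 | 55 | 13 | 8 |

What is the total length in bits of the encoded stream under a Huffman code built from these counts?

Greedily combine the two least-frequent nodes:
combine D(8), C(13) → 21
combine 21, A(23) → 44
combine 44, B(55) → 99
Total encoded bits = sum of merged weights = 21 + 44 + 99 = 164.

164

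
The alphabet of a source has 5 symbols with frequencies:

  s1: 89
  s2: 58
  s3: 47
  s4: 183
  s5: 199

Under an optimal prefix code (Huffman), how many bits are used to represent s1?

3

Build the tree from the bottom:
merge s3(47) and s2(58): 105
merge s1(89) and 105: 194
merge s4(183) and 194: 377
merge s5(199) and 377: 576
The subtree containing s1 is merged 3 times, so code length = 3.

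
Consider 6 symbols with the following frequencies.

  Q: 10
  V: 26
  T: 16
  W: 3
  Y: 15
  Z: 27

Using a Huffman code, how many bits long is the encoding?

Build the Huffman tree bottom-up:
merge W(3) and Q(10): 13
merge 13 and Y(15): 28
merge T(16) and V(26): 42
merge Z(27) and 28: 55
merge 42 and 55: 97
Each symbol's bit-cost is frequency × depth; summing gives 235 bits (equivalently 13 + 28 + 42 + 55 + 97).

235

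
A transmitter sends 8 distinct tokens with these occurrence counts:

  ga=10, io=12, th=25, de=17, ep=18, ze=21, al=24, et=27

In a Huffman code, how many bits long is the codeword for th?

3

Build the tree from the bottom:
merge ga(10) and io(12): 22
merge de(17) and ep(18): 35
merge ze(21) and 22: 43
merge al(24) and th(25): 49
merge et(27) and 35: 62
merge 43 and 49: 92
merge 62 and 92: 154
The subtree containing th is merged 3 times, so code length = 3.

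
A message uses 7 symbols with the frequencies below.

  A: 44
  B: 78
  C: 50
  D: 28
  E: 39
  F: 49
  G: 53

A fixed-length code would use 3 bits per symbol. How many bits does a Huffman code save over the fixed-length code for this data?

78

Fixed-length: 3 bits × 341 symbols = 1023 bits.
Huffman merges:
D(28) + E(39) → 67
A(44) + F(49) → 93
C(50) + G(53) → 103
67 + B(78) → 145
93 + 103 → 196
145 + 196 → 341
Huffman total = 67 + 93 + 103 + 145 + 196 + 341 = 945 bits.
Saving = 1023 − 945 = 78 bits.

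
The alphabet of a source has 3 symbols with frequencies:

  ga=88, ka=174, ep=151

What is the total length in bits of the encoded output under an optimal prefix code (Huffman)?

Build the Huffman tree bottom-up:
merge ga(88) and ep(151): 239
merge ka(174) and 239: 413
Each symbol's bit-cost is frequency × depth; summing gives 652 bits (equivalently 239 + 413).

652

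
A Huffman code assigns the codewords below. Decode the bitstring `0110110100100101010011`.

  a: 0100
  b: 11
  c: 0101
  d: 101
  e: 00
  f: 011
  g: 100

ffagdab

Read left to right; each codeword is recognised as soon as it completes (prefix code):
  011→f | 011→f | 0100→a | 100→g | 101→d | 0100→a | 11→b
Decoded message: ffagdab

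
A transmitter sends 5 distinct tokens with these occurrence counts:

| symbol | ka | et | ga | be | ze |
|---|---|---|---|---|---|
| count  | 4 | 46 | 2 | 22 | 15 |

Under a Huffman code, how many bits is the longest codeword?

Merge the two lowest-weight nodes at each step:
merge ga(2) and ka(4): 6
merge 6 and ze(15): 21
merge 21 and be(22): 43
merge 43 and et(46): 89
The first pair merged (ga, ka) ends up deepest, at depth 4.

4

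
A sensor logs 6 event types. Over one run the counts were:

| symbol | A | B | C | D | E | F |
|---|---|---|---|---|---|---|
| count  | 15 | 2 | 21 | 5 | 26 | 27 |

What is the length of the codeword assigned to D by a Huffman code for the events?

4

Build the tree from the bottom:
combine B(2), D(5) → 7
combine 7, A(15) → 22
combine C(21), 22 → 43
combine E(26), F(27) → 53
combine 43, 53 → 96
D sits 4 levels below the root, so its codeword is 4 bits.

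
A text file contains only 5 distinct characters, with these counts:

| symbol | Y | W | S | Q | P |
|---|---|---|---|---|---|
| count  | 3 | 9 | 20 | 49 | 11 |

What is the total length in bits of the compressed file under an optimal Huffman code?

Merge the two smallest weights repeatedly:
Y(3) + W(9) → 12
P(11) + 12 → 23
S(20) + 23 → 43
43 + Q(49) → 92
The encoded length is the sum of every internal node's weight: 12 + 23 + 43 + 92 = 170 bits.

170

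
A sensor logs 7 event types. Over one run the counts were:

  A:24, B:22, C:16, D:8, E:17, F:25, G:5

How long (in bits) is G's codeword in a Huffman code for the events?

4

Huffman merges, smallest pair first:
G(5) + D(8) → 13
13 + C(16) → 29
E(17) + B(22) → 39
A(24) + F(25) → 49
29 + 39 → 68
49 + 68 → 117
G's leaf is at depth 4, giving a 4-bit codeword.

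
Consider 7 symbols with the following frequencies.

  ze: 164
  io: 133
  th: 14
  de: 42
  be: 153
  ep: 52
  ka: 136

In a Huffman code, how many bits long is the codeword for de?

Build the tree from the bottom:
merge th(14) and de(42): 56
merge ep(52) and 56: 108
merge 108 and io(133): 241
merge ka(136) and be(153): 289
merge ze(164) and 241: 405
merge 289 and 405: 694
de sits 5 levels below the root, so its codeword is 5 bits.

5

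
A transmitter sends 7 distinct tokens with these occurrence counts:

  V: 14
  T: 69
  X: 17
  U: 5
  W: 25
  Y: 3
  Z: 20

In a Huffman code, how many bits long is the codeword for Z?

3

Build the tree from the bottom:
combine Y(3), U(5) → 8
combine 8, V(14) → 22
combine X(17), Z(20) → 37
combine 22, W(25) → 47
combine 37, 47 → 84
combine T(69), 84 → 153
The subtree containing Z is merged 3 times, so code length = 3.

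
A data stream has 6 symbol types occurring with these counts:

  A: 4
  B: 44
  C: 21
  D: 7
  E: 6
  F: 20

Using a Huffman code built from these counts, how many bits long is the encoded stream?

224

Build the Huffman tree bottom-up:
combine A(4), E(6) → 10
combine D(7), 10 → 17
combine 17, F(20) → 37
combine C(21), 37 → 58
combine B(44), 58 → 102
Each symbol's bit-cost is frequency × depth; summing gives 224 bits (equivalently 10 + 17 + 37 + 58 + 102).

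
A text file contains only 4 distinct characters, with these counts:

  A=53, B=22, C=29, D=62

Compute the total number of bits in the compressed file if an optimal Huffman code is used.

Greedily combine the two least-frequent nodes:
merge B(22) and C(29): 51
merge 51 and A(53): 104
merge D(62) and 104: 166
Each symbol's bit-cost is frequency × depth; summing gives 321 bits (equivalently 51 + 104 + 166).

321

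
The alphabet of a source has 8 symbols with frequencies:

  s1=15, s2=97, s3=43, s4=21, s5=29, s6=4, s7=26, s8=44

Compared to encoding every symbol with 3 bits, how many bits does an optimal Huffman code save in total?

Fixed-length: 3 bits × 279 symbols = 837 bits.
Huffman merges:
merge s6(4) and s1(15): 19
merge 19 and s4(21): 40
merge s7(26) and s5(29): 55
merge 40 and s3(43): 83
merge s8(44) and 55: 99
merge 83 and s2(97): 180
merge 99 and 180: 279
Huffman total = 19 + 40 + 55 + 83 + 99 + 180 + 279 = 755 bits.
Saving = 837 − 755 = 82 bits.

82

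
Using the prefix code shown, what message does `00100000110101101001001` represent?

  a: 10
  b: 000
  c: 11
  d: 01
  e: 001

Read left to right; each codeword is recognised as soon as it completes (prefix code):
  001→e | 000→b | 001→e | 10→a | 10→a | 11→c | 01→d | 001→e | 001→e
Decoded message: ebeaacdee

ebeaacdee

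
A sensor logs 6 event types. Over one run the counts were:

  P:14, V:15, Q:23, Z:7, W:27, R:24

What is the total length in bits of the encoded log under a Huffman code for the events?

277

Build the Huffman tree bottom-up:
combine Z(7), P(14) → 21
combine V(15), 21 → 36
combine Q(23), R(24) → 47
combine W(27), 36 → 63
combine 47, 63 → 110
Total encoded bits = sum of merged weights = 21 + 36 + 47 + 63 + 110 = 277.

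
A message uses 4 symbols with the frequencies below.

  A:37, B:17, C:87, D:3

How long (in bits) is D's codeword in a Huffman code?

Huffman merges, smallest pair first:
combine D(3), B(17) → 20
combine 20, A(37) → 57
combine 57, C(87) → 144
D's leaf is at depth 3, giving a 3-bit codeword.

3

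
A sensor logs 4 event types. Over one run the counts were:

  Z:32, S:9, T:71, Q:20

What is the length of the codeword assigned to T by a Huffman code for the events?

1

Huffman merges, smallest pair first:
merge S(9) and Q(20): 29
merge 29 and Z(32): 61
merge 61 and T(71): 132
T sits one level below the root: a 1-bit codeword.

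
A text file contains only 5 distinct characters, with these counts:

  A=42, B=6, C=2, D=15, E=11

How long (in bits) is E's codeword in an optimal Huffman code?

3

Huffman merges, smallest pair first:
C(2) + B(6) → 8
8 + E(11) → 19
D(15) + 19 → 34
34 + A(42) → 76
The subtree containing E is merged 3 times, so code length = 3.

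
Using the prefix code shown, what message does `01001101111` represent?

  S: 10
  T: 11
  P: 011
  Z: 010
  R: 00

Read left to right; each codeword is recognised as soon as it completes (prefix code):
  010→Z | 011→P | 011→P | 11→T
Decoded message: ZPPT

ZPPT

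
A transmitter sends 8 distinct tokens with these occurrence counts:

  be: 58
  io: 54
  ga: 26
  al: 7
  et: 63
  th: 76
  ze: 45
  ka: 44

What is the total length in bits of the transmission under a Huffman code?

1076

Build the Huffman tree bottom-up:
combine al(7), ga(26) → 33
combine 33, ka(44) → 77
combine ze(45), io(54) → 99
combine be(58), et(63) → 121
combine th(76), 77 → 153
combine 99, 121 → 220
combine 153, 220 → 373
Total encoded bits = sum of merged weights = 33 + 77 + 99 + 121 + 153 + 220 + 373 = 1076.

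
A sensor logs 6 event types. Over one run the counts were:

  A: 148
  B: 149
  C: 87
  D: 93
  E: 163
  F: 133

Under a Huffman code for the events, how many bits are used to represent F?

Repeatedly merge the two smallest:
C(87) + D(93) → 180
F(133) + A(148) → 281
B(149) + E(163) → 312
180 + 281 → 461
312 + 461 → 773
F's leaf is at depth 3, giving a 3-bit codeword.

3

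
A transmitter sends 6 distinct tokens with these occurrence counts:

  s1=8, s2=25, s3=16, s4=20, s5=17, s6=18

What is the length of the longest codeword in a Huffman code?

3

Merge the two lowest-weight nodes at each step:
merge s1(8) and s3(16): 24
merge s5(17) and s6(18): 35
merge s4(20) and 24: 44
merge s2(25) and 35: 60
merge 44 and 60: 104
Maximum depth reached is 3.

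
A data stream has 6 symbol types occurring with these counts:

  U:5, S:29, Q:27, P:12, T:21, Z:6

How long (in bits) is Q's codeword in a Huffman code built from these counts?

2

Repeatedly merge the two smallest:
combine U(5), Z(6) → 11
combine 11, P(12) → 23
combine T(21), 23 → 44
combine Q(27), S(29) → 56
combine 44, 56 → 100
Q's leaf is at depth 2, giving a 2-bit codeword.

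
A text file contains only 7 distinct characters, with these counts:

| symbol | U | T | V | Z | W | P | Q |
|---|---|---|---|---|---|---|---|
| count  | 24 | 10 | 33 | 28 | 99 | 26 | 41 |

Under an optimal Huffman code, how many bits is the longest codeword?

Merge the two lowest-weight nodes at each step:
combine T(10), U(24) → 34
combine P(26), Z(28) → 54
combine V(33), 34 → 67
combine Q(41), 54 → 95
combine 67, 95 → 162
combine W(99), 162 → 261
Maximum depth reached is 4.

4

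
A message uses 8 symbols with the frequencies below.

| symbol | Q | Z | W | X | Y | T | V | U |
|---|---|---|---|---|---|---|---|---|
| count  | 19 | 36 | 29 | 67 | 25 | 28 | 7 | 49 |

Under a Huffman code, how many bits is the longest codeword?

Merge the two lowest-weight nodes at each step:
V(7) + Q(19) → 26
Y(25) + 26 → 51
T(28) + W(29) → 57
Z(36) + U(49) → 85
51 + 57 → 108
X(67) + 85 → 152
108 + 152 → 260
Maximum depth reached is 4.

4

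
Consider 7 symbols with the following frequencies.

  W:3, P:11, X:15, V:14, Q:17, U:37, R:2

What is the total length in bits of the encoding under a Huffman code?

Build the Huffman tree bottom-up:
combine R(2), W(3) → 5
combine 5, P(11) → 16
combine V(14), X(15) → 29
combine 16, Q(17) → 33
combine 29, 33 → 62
combine U(37), 62 → 99
Total encoded bits = sum of merged weights = 5 + 16 + 29 + 33 + 62 + 99 = 244.

244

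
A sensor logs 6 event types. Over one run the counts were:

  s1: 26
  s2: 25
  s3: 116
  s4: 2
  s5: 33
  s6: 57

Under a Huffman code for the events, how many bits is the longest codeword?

Merge the two lowest-weight nodes at each step:
s4(2) + s2(25) → 27
s1(26) + 27 → 53
s5(33) + 53 → 86
s6(57) + 86 → 143
s3(116) + 143 → 259
The rarest symbols sit at the bottom; the longest codeword is 5 bits.

5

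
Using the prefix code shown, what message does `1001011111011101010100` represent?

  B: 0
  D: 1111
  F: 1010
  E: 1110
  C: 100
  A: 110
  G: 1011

Read left to right; each codeword is recognised as soon as it completes (prefix code):
  100→C | 1011→G | 1110→E | 1110→E | 1010→F | 100→C
Decoded message: CGEEFC

CGEEFC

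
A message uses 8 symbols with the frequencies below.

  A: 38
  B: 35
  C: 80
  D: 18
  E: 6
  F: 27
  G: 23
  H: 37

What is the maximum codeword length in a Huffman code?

Merge the two lowest-weight nodes at each step:
E(6) + D(18) → 24
G(23) + 24 → 47
F(27) + B(35) → 62
H(37) + A(38) → 75
47 + 62 → 109
75 + C(80) → 155
109 + 155 → 264
The rarest symbols sit at the bottom; the longest codeword is 4 bits.

4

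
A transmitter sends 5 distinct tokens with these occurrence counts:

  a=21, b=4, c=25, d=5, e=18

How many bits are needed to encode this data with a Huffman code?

Build the Huffman tree bottom-up:
merge b(4) and d(5): 9
merge 9 and e(18): 27
merge a(21) and c(25): 46
merge 27 and 46: 73
Total encoded bits = sum of merged weights = 9 + 27 + 46 + 73 = 155.

155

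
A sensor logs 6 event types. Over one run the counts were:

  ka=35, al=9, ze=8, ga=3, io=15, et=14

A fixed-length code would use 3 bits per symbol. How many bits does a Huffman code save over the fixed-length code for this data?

59

Fixed-length: 3 bits × 84 symbols = 252 bits.
Huffman merges:
merge ga(3) and ze(8): 11
merge al(9) and 11: 20
merge et(14) and io(15): 29
merge 20 and 29: 49
merge ka(35) and 49: 84
Huffman total = 11 + 20 + 29 + 49 + 84 = 193 bits.
Saving = 252 − 193 = 59 bits.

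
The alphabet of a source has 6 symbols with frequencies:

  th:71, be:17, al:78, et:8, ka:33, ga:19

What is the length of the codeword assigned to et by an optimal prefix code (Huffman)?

5

Repeatedly merge the two smallest:
et(8) + be(17) → 25
ga(19) + 25 → 44
ka(33) + 44 → 77
th(71) + 77 → 148
al(78) + 148 → 226
The subtree containing et is merged 5 times, so code length = 5.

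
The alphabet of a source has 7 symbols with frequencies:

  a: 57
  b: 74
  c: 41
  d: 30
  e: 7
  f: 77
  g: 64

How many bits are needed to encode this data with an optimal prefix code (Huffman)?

936

Greedily combine the two least-frequent nodes:
e(7) + d(30) → 37
37 + c(41) → 78
a(57) + g(64) → 121
b(74) + f(77) → 151
78 + 121 → 199
151 + 199 → 350
The encoded length is the sum of every internal node's weight: 37 + 78 + 121 + 151 + 199 + 350 = 936 bits.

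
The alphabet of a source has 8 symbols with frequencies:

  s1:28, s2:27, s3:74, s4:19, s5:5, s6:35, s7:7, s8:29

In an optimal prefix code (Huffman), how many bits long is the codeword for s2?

3

Build the tree from the bottom:
s5(5) + s7(7) → 12
12 + s4(19) → 31
s2(27) + s1(28) → 55
s8(29) + 31 → 60
s6(35) + 55 → 90
60 + s3(74) → 134
90 + 134 → 224
The subtree containing s2 is merged 3 times, so code length = 3.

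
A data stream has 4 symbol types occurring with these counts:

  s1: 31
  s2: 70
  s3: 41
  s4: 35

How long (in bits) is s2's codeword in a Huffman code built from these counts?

Build the tree from the bottom:
s1(31) + s4(35) → 66
s3(41) + 66 → 107
s2(70) + 107 → 177
s2 sits one level below the root: a 1-bit codeword.

1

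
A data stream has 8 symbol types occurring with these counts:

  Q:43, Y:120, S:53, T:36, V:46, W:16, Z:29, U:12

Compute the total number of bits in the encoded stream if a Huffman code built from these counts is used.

Greedily combine the two least-frequent nodes:
U(12) + W(16) → 28
28 + Z(29) → 57
T(36) + Q(43) → 79
V(46) + S(53) → 99
57 + 79 → 136
99 + Y(120) → 219
136 + 219 → 355
Each symbol's bit-cost is frequency × depth; summing gives 973 bits (equivalently 28 + 57 + 79 + 99 + 136 + 219 + 355).

973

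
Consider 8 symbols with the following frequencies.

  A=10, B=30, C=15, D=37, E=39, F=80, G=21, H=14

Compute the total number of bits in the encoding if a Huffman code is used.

Greedily combine the two least-frequent nodes:
merge A(10) and H(14): 24
merge C(15) and G(21): 36
merge 24 and B(30): 54
merge 36 and D(37): 73
merge E(39) and 54: 93
merge 73 and F(80): 153
merge 93 and 153: 246
Total encoded bits = sum of merged weights = 24 + 36 + 54 + 73 + 93 + 153 + 246 = 679.

679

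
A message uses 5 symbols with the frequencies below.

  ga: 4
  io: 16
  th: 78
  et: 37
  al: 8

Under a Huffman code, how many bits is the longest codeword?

Merge the two lowest-weight nodes at each step:
ga(4) + al(8) → 12
12 + io(16) → 28
28 + et(37) → 65
65 + th(78) → 143
Maximum depth reached is 4.

4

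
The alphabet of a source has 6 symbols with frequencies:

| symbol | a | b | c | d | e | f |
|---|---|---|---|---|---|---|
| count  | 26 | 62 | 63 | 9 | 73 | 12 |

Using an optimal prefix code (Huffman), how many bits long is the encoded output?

558

Greedily combine the two least-frequent nodes:
merge d(9) and f(12): 21
merge 21 and a(26): 47
merge 47 and b(62): 109
merge c(63) and e(73): 136
merge 109 and 136: 245
Total encoded bits = sum of merged weights = 21 + 47 + 109 + 136 + 245 = 558.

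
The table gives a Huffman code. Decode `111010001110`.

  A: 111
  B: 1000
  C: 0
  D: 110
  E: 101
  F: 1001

ACBAC

Read left to right; each codeword is recognised as soon as it completes (prefix code):
  111→A | 0→C | 1000→B | 111→A | 0→C
Decoded message: ACBAC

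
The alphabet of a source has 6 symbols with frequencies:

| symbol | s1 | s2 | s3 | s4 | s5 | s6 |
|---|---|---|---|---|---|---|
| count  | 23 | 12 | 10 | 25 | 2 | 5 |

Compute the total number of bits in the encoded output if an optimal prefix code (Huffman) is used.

178

Greedily combine the two least-frequent nodes:
combine s5(2), s6(5) → 7
combine 7, s3(10) → 17
combine s2(12), 17 → 29
combine s1(23), s4(25) → 48
combine 29, 48 → 77
The encoded length is the sum of every internal node's weight: 7 + 17 + 29 + 48 + 77 = 178 bits.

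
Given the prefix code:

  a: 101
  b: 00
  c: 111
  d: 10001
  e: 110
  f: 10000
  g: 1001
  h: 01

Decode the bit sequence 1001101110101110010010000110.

Read left to right; each codeword is recognised as soon as it completes (prefix code):
  1001→g | 101→a | 110→e | 101→a | 110→e | 01→h | 00→b | 10000→f | 110→e
Decoded message: gaeaehbfe

gaeaehbfe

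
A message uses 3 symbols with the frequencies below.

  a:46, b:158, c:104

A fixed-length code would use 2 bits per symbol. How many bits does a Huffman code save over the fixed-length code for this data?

158

Fixed-length: 2 bits × 308 symbols = 616 bits.
Huffman merges:
a(46) + c(104) → 150
150 + b(158) → 308
Huffman total = 150 + 308 = 458 bits.
Saving = 616 − 458 = 158 bits.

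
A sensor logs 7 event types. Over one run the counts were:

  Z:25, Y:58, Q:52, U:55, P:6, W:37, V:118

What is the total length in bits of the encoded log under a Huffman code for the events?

908

Build the Huffman tree bottom-up:
merge P(6) and Z(25): 31
merge 31 and W(37): 68
merge Q(52) and U(55): 107
merge Y(58) and 68: 126
merge 107 and V(118): 225
merge 126 and 225: 351
The encoded length is the sum of every internal node's weight: 31 + 68 + 107 + 126 + 225 + 351 = 908 bits.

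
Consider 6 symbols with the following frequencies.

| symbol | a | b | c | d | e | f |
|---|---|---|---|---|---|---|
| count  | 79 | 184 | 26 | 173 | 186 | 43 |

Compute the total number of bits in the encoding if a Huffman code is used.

Merge the two smallest weights repeatedly:
c(26) + f(43) → 69
69 + a(79) → 148
148 + d(173) → 321
b(184) + e(186) → 370
321 + 370 → 691
Total encoded bits = sum of merged weights = 69 + 148 + 321 + 370 + 691 = 1599.

1599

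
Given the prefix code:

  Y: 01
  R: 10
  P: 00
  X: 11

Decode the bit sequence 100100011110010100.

RYPYXRYYP

Read left to right; each codeword is recognised as soon as it completes (prefix code):
  10→R | 01→Y | 00→P | 01→Y | 11→X | 10→R | 01→Y | 01→Y | 00→P
Decoded message: RYPYXRYYP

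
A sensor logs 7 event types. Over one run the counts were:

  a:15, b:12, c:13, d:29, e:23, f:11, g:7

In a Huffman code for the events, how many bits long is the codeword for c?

3

Build the tree from the bottom:
combine g(7), f(11) → 18
combine b(12), c(13) → 25
combine a(15), 18 → 33
combine e(23), 25 → 48
combine d(29), 33 → 62
combine 48, 62 → 110
c sits 3 levels below the root, so its codeword is 3 bits.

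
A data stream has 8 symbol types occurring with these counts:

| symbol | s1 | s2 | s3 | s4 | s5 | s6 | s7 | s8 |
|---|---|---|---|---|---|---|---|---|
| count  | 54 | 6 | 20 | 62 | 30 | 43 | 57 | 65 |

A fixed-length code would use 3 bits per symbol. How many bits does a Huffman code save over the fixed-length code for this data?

45

Fixed-length: 3 bits × 337 symbols = 1011 bits.
Huffman merges:
s2(6) + s3(20) → 26
26 + s5(30) → 56
s6(43) + s1(54) → 97
56 + s7(57) → 113
s4(62) + s8(65) → 127
97 + 113 → 210
127 + 210 → 337
Huffman total = 26 + 56 + 97 + 113 + 127 + 210 + 337 = 966 bits.
Saving = 1011 − 966 = 45 bits.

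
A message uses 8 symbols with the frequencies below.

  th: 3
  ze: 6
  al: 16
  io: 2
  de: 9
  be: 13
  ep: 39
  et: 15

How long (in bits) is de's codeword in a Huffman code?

4

Build the tree from the bottom:
merge io(2) and th(3): 5
merge 5 and ze(6): 11
merge de(9) and 11: 20
merge be(13) and et(15): 28
merge al(16) and 20: 36
merge 28 and 36: 64
merge ep(39) and 64: 103
de's leaf is at depth 4, giving a 4-bit codeword.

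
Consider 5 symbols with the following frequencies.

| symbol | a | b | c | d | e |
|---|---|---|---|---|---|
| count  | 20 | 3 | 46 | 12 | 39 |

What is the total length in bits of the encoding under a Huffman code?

244

Merge the two smallest weights repeatedly:
merge b(3) and d(12): 15
merge 15 and a(20): 35
merge 35 and e(39): 74
merge c(46) and 74: 120
The encoded length is the sum of every internal node's weight: 15 + 35 + 74 + 120 = 244 bits.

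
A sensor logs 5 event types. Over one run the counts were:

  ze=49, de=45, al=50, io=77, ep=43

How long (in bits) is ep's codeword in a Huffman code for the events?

3

Huffman merges, smallest pair first:
combine ep(43), de(45) → 88
combine ze(49), al(50) → 99
combine io(77), 88 → 165
combine 99, 165 → 264
ep's leaf is at depth 3, giving a 3-bit codeword.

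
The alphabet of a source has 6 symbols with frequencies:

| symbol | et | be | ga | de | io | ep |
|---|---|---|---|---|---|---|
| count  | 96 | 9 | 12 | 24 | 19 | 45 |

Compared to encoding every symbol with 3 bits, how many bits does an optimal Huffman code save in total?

Fixed-length: 3 bits × 205 symbols = 615 bits.
Huffman merges:
combine be(9), ga(12) → 21
combine io(19), 21 → 40
combine de(24), 40 → 64
combine ep(45), 64 → 109
combine et(96), 109 → 205
Huffman total = 21 + 40 + 64 + 109 + 205 = 439 bits.
Saving = 615 − 439 = 176 bits.

176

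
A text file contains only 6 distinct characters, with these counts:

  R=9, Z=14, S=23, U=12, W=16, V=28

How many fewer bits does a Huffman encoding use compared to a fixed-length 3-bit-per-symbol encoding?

Fixed-length: 3 bits × 102 symbols = 306 bits.
Huffman merges:
R(9) + U(12) → 21
Z(14) + W(16) → 30
21 + S(23) → 44
V(28) + 30 → 58
44 + 58 → 102
Huffman total = 21 + 30 + 44 + 58 + 102 = 255 bits.
Saving = 306 − 255 = 51 bits.

51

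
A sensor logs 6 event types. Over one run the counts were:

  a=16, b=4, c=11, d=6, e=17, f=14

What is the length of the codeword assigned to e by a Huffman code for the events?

Repeatedly merge the two smallest:
merge b(4) and d(6): 10
merge 10 and c(11): 21
merge f(14) and a(16): 30
merge e(17) and 21: 38
merge 30 and 38: 68
e sits 2 levels below the root, so its codeword is 2 bits.

2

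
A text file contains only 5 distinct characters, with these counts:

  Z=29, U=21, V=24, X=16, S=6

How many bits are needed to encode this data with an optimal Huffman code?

Build the Huffman tree bottom-up:
merge S(6) and X(16): 22
merge U(21) and 22: 43
merge V(24) and Z(29): 53
merge 43 and 53: 96
The encoded length is the sum of every internal node's weight: 22 + 43 + 53 + 96 = 214 bits.

214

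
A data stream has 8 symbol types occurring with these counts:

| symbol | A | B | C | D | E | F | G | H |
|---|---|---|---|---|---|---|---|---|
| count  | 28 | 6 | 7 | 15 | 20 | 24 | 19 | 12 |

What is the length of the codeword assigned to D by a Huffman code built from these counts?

3

Build the tree from the bottom:
B(6) + C(7) → 13
H(12) + 13 → 25
D(15) + G(19) → 34
E(20) + F(24) → 44
25 + A(28) → 53
34 + 44 → 78
53 + 78 → 131
D sits 3 levels below the root, so its codeword is 3 bits.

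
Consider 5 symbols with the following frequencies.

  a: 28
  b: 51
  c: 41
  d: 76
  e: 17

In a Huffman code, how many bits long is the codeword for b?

2

Build the tree from the bottom:
merge e(17) and a(28): 45
merge c(41) and 45: 86
merge b(51) and d(76): 127
merge 86 and 127: 213
b sits 2 levels below the root, so its codeword is 2 bits.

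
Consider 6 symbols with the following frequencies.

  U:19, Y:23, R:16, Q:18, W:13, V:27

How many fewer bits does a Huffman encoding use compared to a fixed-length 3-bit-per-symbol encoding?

Fixed-length: 3 bits × 116 symbols = 348 bits.
Huffman merges:
combine W(13), R(16) → 29
combine Q(18), U(19) → 37
combine Y(23), V(27) → 50
combine 29, 37 → 66
combine 50, 66 → 116
Huffman total = 29 + 37 + 50 + 66 + 116 = 298 bits.
Saving = 348 − 298 = 50 bits.

50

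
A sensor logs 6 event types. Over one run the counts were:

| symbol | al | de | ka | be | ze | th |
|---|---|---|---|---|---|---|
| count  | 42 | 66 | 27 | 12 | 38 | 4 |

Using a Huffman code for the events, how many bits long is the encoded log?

437

Greedily combine the two least-frequent nodes:
th(4) + be(12) → 16
16 + ka(27) → 43
ze(38) + al(42) → 80
43 + de(66) → 109
80 + 109 → 189
Total encoded bits = sum of merged weights = 16 + 43 + 80 + 109 + 189 = 437.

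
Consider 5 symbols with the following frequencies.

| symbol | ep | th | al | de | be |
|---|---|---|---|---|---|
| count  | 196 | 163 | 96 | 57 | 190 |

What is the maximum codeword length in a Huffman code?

3

Merge the two lowest-weight nodes at each step:
merge de(57) and al(96): 153
merge 153 and th(163): 316
merge be(190) and ep(196): 386
merge 316 and 386: 702
Maximum depth reached is 3.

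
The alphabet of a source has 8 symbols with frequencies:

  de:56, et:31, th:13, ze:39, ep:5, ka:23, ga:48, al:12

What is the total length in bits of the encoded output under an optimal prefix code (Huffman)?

Greedily combine the two least-frequent nodes:
merge ep(5) and al(12): 17
merge th(13) and 17: 30
merge ka(23) and 30: 53
merge et(31) and ze(39): 70
merge ga(48) and 53: 101
merge de(56) and 70: 126
merge 101 and 126: 227
Each symbol's bit-cost is frequency × depth; summing gives 624 bits (equivalently 17 + 30 + 53 + 70 + 101 + 126 + 227).

624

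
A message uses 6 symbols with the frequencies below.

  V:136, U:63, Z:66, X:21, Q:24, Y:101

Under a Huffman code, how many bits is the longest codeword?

Merge the two lowest-weight nodes at each step:
merge X(21) and Q(24): 45
merge 45 and U(63): 108
merge Z(66) and Y(101): 167
merge 108 and V(136): 244
merge 167 and 244: 411
The rarest symbols sit at the bottom; the longest codeword is 4 bits.

4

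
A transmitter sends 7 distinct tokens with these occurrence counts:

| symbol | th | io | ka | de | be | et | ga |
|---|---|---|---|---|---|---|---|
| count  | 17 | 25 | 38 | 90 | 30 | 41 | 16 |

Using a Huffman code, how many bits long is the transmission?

673

Build the Huffman tree bottom-up:
ga(16) + th(17) → 33
io(25) + be(30) → 55
33 + ka(38) → 71
et(41) + 55 → 96
71 + de(90) → 161
96 + 161 → 257
The encoded length is the sum of every internal node's weight: 33 + 55 + 71 + 96 + 161 + 257 = 673 bits.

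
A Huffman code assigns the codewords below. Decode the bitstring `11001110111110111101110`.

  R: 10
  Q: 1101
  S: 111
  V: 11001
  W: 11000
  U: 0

VQSRSRSU

Read left to right; each codeword is recognised as soon as it completes (prefix code):
  11001→V | 1101→Q | 111→S | 10→R | 111→S | 10→R | 111→S | 0→U
Decoded message: VQSRSRSU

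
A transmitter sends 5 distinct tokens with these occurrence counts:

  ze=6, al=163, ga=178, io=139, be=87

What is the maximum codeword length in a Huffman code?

Merge the two lowest-weight nodes at each step:
combine ze(6), be(87) → 93
combine 93, io(139) → 232
combine al(163), ga(178) → 341
combine 232, 341 → 573
The first pair merged (ze, be) ends up deepest, at depth 3.

3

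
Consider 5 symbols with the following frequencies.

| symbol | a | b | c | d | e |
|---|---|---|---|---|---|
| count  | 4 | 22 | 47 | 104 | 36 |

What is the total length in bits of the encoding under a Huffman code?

Merge the two smallest weights repeatedly:
merge a(4) and b(22): 26
merge 26 and e(36): 62
merge c(47) and 62: 109
merge d(104) and 109: 213
Each symbol's bit-cost is frequency × depth; summing gives 410 bits (equivalently 26 + 62 + 109 + 213).

410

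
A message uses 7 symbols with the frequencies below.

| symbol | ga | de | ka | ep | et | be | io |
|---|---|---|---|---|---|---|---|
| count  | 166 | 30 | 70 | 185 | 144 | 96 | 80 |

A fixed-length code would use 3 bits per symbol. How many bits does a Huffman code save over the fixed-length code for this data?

Fixed-length: 3 bits × 771 symbols = 2313 bits.
Huffman merges:
de(30) + ka(70) → 100
io(80) + be(96) → 176
100 + et(144) → 244
ga(166) + 176 → 342
ep(185) + 244 → 429
342 + 429 → 771
Huffman total = 100 + 176 + 244 + 342 + 429 + 771 = 2062 bits.
Saving = 2313 − 2062 = 251 bits.

251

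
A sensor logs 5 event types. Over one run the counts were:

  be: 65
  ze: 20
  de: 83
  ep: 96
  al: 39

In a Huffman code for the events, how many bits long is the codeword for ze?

Huffman merges, smallest pair first:
merge ze(20) and al(39): 59
merge 59 and be(65): 124
merge de(83) and ep(96): 179
merge 124 and 179: 303
The subtree containing ze is merged 3 times, so code length = 3.

3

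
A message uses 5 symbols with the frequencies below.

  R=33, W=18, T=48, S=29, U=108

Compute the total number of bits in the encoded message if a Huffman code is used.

491

Greedily combine the two least-frequent nodes:
combine W(18), S(29) → 47
combine R(33), 47 → 80
combine T(48), 80 → 128
combine U(108), 128 → 236
The encoded length is the sum of every internal node's weight: 47 + 80 + 128 + 236 = 491 bits.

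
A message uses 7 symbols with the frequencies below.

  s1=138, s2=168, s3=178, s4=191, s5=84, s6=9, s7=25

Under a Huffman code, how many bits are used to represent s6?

Huffman merges, smallest pair first:
merge s6(9) and s7(25): 34
merge 34 and s5(84): 118
merge 118 and s1(138): 256
merge s2(168) and s3(178): 346
merge s4(191) and 256: 447
merge 346 and 447: 793
s6's leaf is at depth 5, giving a 5-bit codeword.

5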